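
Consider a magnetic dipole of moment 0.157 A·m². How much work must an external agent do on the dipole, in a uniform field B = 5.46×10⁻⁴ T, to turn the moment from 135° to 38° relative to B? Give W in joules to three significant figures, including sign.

W_ext = ΔU = −mB cosθ₂ + mB cosθ₁ = mB(cosθ₁ − cosθ₂).
W = (0.157)(5.46×10⁻⁴)·(cos135° − cos38°) = (8.572×10⁻⁵)·(-1.4951) = -1.282×10⁻⁴ J.

W ≈ -1.28×10⁻⁴ J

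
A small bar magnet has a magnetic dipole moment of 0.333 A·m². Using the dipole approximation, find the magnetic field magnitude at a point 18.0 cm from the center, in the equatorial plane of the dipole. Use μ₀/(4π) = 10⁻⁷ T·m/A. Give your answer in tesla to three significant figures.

In the equatorial plane B = (μ₀/4π)·m/r³ (half the axial value).
B = (10⁻⁷)·(0.333) / (0.180)³ = 5.710×10⁻⁶ T.

B ≈ 5.71×10⁻⁶ T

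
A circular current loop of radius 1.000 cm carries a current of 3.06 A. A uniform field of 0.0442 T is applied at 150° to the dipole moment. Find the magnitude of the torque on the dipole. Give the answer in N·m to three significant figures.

τ ≈ 2.12×10⁻⁵ N·m

Magnetic moment m = IA = Iπa² = (3.06)·π·(0.0100)² = 9.613×10⁻⁴ A·m².
Torque on a magnetic dipole: τ = mB sinθ.
τ = (9.613×10⁻⁴)(0.0442)·sin150° = 2.124×10⁻⁵ N·m.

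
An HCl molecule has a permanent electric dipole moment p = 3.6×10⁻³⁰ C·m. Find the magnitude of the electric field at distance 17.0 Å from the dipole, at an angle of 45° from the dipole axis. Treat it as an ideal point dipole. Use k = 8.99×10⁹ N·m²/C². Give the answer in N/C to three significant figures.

At angle θ the dipole field magnitude is E = (kp/r³)·√(1 + 3cos²θ).
kp/r³ = (8.99×10⁹)(3.60×10⁻³⁰) / (1.70×10⁻⁹)³ = 6.587×10⁶ N/C.
√(1 + 3cos²45°) = √(1 + 3·0.5000) = √2.5000 ≈ 1.5811.
E ≈ 6.587×10⁶ × 1.581 = 1.042×10⁷ N/C.

E ≈ 1.04×10⁷ N/C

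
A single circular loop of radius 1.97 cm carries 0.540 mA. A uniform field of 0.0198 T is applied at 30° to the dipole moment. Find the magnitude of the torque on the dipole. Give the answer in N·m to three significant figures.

Magnetic moment m = IA = Iπa² = (5.40×10⁻⁴)·π·(0.0197)² = 6.584×10⁻⁷ A·m².
Torque on a magnetic dipole: τ = mB sinθ.
τ = (6.584×10⁻⁷)(0.0198)·sin30° = 6.518×10⁻⁹ N·m.

τ ≈ 6.52×10⁻⁹ N·m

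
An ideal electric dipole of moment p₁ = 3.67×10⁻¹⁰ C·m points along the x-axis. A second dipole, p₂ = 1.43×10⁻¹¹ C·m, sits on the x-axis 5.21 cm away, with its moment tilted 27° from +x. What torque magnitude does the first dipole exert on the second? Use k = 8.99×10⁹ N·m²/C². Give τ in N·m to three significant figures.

τ ≈ 3.03×10⁻⁷ N·m

The second dipole sits on the axis of the first, so the field there is axial: E₁ = 2kp₁/r³ along +x.
E₁ = 2(8.99×10⁹)(3.67×10⁻¹⁰)/(0.0521)³ = 4.666×10⁴ N/C.
Torque on the second dipole: τ = p₂ E₁ sinθ.
τ = (1.43×10⁻¹¹)(4.666×10⁴)·sin27° = 3.029×10⁻⁷ N·m.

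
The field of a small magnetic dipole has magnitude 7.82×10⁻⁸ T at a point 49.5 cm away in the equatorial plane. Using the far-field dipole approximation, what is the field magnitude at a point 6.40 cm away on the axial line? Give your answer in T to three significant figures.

B ≈ 7.24×10⁻⁵ T

Dipole fields scale as 1/r³ in the far field.
The axial field is twice the equatorial field at the same r, so the geometry factor is 2/1.
B₂ = B₁ · (2/1) · (r₁/r₂)³ = 7.82×10⁻⁸ · 2 · (49.5/6.40)³.
(r₁/r₂)³ = (7.734)³ = 462.7.
B₂ ≈ 7.236×10⁻⁵ T.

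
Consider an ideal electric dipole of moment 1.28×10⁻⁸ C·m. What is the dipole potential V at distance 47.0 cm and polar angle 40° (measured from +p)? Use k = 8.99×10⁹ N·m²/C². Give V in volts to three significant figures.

V ≈ 399 V

The dipole potential is V = kp cosθ / r².
V = (8.99×10⁹)(1.28×10⁻⁸)·cos40° / (0.470)² = 399.1 V.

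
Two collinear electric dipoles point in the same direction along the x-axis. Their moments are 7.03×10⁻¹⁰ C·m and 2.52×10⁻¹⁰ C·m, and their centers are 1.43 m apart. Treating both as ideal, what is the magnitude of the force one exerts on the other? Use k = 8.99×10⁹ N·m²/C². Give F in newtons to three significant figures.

F ≈ 2.29×10⁻⁹ N

On-axis field of dipole 1 at distance r: E = 2kp₁/r³. Force on dipole 2 is F = p₂·dE/dr (gradient along axis).
dE/dr = −6kp₁/r⁴, so |F| = 6kp₁p₂/r⁴ (attractive for aligned moments).
F = 6(8.99×10⁹)(7.03×10⁻¹⁰)(2.52×10⁻¹⁰)/(1.43)⁴ = 2.285×10⁻⁹ N.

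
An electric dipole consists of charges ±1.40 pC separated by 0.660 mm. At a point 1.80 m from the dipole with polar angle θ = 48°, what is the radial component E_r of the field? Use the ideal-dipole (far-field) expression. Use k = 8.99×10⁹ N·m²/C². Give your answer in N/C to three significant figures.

Dipole moment p = qd = (1.40×10⁻¹² C)(6.60×10⁻⁴ m) = 9.24×10⁻¹⁶ C·m.
For a dipole, E_r = (2kp cosθ)/r³.
kp/r³ = (8.99×10⁹)(9.24×10⁻¹⁶)/(1.80)³ = 1.424×10⁻⁶ N/C.
E_r = 2·1.424×10⁻⁶·cos48° = 1.906×10⁻⁶ N/C.

E_r ≈ 1.91×10⁻⁶ N/C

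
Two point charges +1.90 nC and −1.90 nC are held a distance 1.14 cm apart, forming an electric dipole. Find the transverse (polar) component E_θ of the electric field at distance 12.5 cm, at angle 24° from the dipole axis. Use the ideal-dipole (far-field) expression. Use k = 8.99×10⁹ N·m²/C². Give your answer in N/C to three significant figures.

E_θ ≈ 40.6 N/C

Dipole moment p = qd = (1.90×10⁻⁹ C)(0.0114 m) = 2.166×10⁻¹¹ C·m.
For a dipole, E_θ = (kp sinθ)/r³.
kp/r³ = (8.99×10⁹)(2.166×10⁻¹¹)/(0.125)³ = 99.70 N/C.
E_θ = 99.70·sin24° = 40.55 N/C.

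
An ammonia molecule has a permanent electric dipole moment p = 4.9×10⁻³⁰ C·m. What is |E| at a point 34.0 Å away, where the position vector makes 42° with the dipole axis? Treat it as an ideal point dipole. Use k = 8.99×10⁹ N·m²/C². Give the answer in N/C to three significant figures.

E ≈ 1.83×10⁶ N/C

At angle θ the dipole field magnitude is E = (kp/r³)·√(1 + 3cos²θ).
kp/r³ = (8.99×10⁹)(4.90×10⁻³⁰) / (3.40×10⁻⁹)³ = 1.121×10⁶ N/C.
√(1 + 3cos²42°) = √(1 + 3·0.5523) = √2.6568 ≈ 1.6300.
E ≈ 1.121×10⁶ × 1.630 = 1.827×10⁶ N/C.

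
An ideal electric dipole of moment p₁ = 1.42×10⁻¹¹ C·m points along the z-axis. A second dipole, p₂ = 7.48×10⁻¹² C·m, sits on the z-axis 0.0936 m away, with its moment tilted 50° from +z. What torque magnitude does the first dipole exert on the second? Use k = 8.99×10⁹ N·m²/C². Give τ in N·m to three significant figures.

The second dipole sits on the axis of the first, so the field there is axial: E₁ = 2kp₁/r³ along +z.
E₁ = 2(8.99×10⁹)(1.42×10⁻¹¹)/(0.0936)³ = 311.4 N/C.
Torque on the second dipole: τ = p₂ E₁ sinθ.
τ = (7.48×10⁻¹²)(311.4)·sin50° = 1.784×10⁻⁹ N·m.

τ ≈ 1.78×10⁻⁹ N·m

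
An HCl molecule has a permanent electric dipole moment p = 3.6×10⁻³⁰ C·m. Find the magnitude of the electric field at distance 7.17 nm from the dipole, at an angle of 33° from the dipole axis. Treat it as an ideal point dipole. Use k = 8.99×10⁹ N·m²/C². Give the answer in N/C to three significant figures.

At angle θ the dipole field magnitude is E = (kp/r³)·√(1 + 3cos²θ).
kp/r³ = (8.99×10⁹)(3.60×10⁻³⁰) / (7.17×10⁻⁹)³ = 8.780×10⁴ N/C.
√(1 + 3cos²33°) = √(1 + 3·0.7034) = √3.1101 ≈ 1.7635.
E ≈ 8.780×10⁴ × 1.764 = 1.548×10⁵ N/C.

E ≈ 1.55×10⁵ N/C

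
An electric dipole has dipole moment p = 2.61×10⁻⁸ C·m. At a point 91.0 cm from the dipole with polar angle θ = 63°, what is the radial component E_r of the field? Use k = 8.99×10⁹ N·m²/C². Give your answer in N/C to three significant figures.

E_r ≈ 283 N/C

For a dipole, E_r = (2kp cosθ)/r³.
kp/r³ = (8.99×10⁹)(2.61×10⁻⁸)/(0.910)³ = 311.4 N/C.
E_r = 2·311.4·cos63° = 282.7 N/C.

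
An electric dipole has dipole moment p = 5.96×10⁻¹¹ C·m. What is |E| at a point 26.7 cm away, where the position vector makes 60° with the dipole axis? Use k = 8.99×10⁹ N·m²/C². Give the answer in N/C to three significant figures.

At angle θ the dipole field magnitude is E = (kp/r³)·√(1 + 3cos²θ).
kp/r³ = (8.99×10⁹)(5.96×10⁻¹¹) / (0.267)³ = 28.15 N/C.
√(1 + 3cos²60°) = √(1 + 3·0.2500) = √1.7500 ≈ 1.3229.
E ≈ 28.15 × 1.323 = 37.24 N/C.

E ≈ 37.2 N/C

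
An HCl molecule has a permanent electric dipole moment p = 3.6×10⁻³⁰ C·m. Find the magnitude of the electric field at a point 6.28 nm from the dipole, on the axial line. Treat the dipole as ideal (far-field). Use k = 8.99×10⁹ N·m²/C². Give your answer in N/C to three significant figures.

E ≈ 2.61×10⁵ N/C

On the dipole axis E = 2kp/r³.
E = 2·(8.99×10⁹)(3.60×10⁻³⁰) / (6.28×10⁻⁹)³ = 2.613×10⁵ N/C.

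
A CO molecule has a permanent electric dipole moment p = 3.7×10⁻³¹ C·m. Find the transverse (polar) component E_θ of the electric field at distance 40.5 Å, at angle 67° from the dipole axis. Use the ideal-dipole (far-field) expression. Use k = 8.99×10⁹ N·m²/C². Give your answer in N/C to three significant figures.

E_θ ≈ 4.61×10⁴ N/C

For a dipole, E_θ = (kp sinθ)/r³.
kp/r³ = (8.99×10⁹)(3.70×10⁻³¹)/(4.05×10⁻⁹)³ = 5.007×10⁴ N/C.
E_θ = 5.007×10⁴·sin67° = 4.609×10⁴ N/C.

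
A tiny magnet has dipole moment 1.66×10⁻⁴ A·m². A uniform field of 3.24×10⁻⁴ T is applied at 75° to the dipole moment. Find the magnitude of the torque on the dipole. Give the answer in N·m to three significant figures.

Torque on a magnetic dipole: τ = mB sinθ.
τ = (1.66×10⁻⁴)(3.24×10⁻⁴)·sin75° = 5.195×10⁻⁸ N·m.

τ ≈ 5.20×10⁻⁸ N·m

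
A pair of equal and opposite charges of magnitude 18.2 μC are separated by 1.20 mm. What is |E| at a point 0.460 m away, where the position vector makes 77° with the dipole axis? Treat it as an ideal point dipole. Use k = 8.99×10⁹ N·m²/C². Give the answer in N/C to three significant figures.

E ≈ 2160 N/C

Dipole moment p = qd = (1.82×10⁻⁵ C)(0.00120 m) = 2.184×10⁻⁸ C·m.
At angle θ the dipole field magnitude is E = (kp/r³)·√(1 + 3cos²θ).
kp/r³ = (8.99×10⁹)(2.184×10⁻⁸) / (0.460)³ = 2017 N/C.
√(1 + 3cos²77°) = √(1 + 3·0.0506) = √1.1518 ≈ 1.0732.
E ≈ 2017 × 1.073 = 2165 N/C.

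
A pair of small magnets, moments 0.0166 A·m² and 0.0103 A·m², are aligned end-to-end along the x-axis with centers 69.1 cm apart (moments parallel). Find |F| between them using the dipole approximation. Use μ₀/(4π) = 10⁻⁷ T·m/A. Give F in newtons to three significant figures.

F ≈ 4.50×10⁻¹⁰ N

On-axis B of dipole 1: B = (μ₀/4π)·2m₁/r³. Force on dipole 2: F = m₂·dB/dr.
dB/dr = −(μ₀/4π)·6m₁/r⁴, so |F| = (μ₀/4π)·6m₁m₂/r⁴.
F = 6(10⁻⁷)(0.0166)(0.0103)/(0.691)⁴ = 4.500×10⁻¹⁰ N.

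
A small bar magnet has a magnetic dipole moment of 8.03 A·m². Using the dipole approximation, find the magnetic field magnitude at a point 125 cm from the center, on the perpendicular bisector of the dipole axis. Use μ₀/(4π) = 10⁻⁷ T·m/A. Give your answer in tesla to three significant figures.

In the equatorial plane B = (μ₀/4π)·m/r³ (half the axial value).
B = (10⁻⁷)·(8.03) / (1.25)³ = 4.111×10⁻⁷ T.

B ≈ 4.11×10⁻⁷ T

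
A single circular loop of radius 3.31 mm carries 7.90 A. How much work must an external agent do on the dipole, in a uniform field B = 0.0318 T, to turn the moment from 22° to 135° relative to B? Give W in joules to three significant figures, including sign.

Magnetic moment m = IA = Iπa² = (7.90)·π·(0.00331)² = 2.719×10⁻⁴ A·m².
W_ext = ΔU = −mB cosθ₂ + mB cosθ₁ = mB(cosθ₁ − cosθ₂).
W = (2.719×10⁻⁴)(0.0318)·(cos22° − cos135°) = (8.646×10⁻⁶)·(+1.6343) = 1.413×10⁻⁵ J.

W ≈ 1.41×10⁻⁵ J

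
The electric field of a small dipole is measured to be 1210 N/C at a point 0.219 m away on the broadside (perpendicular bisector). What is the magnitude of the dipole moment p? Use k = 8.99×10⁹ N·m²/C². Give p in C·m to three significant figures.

In the equatorial plane E = kp/r³, so p = Er³/(k).
p = (1210)·(0.219)³ / (8.99×10⁹) = 1.414×10⁻⁹ C·m.

p ≈ 1.41×10⁻⁹ C·m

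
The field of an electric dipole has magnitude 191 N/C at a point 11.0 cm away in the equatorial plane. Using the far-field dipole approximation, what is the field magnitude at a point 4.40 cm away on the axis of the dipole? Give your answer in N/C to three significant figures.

E ≈ 5970 N/C

Dipole fields scale as 1/r³ in the far field.
The axial field is twice the equatorial field at the same r, so the geometry factor is 2/1.
E₂ = E₁ · (2/1) · (r₁/r₂)³ = 191 · 2 · (11.0/4.40)³.
(r₁/r₂)³ = (2.5)³ = 15.62.
E₂ ≈ 5969 N/C.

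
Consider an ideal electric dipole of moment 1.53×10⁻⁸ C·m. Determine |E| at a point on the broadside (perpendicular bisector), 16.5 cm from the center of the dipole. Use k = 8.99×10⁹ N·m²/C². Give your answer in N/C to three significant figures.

E ≈ 3.06×10⁴ N/C

In the equatorial plane E = kp/r³.
E = (8.99×10⁹)(1.53×10⁻⁸) / (0.165)³ = 3.062×10⁴ N/C.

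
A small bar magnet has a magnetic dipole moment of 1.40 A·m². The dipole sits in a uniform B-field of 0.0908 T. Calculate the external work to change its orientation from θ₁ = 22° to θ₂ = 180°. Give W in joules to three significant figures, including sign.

W ≈ 0.245 J

W_ext = ΔU = −mB cosθ₂ + mB cosθ₁ = mB(cosθ₁ − cosθ₂).
W = (1.40)(0.0908)·(cos22° − cos180°) = (0.1271)·(+1.9272) = 0.2450 J.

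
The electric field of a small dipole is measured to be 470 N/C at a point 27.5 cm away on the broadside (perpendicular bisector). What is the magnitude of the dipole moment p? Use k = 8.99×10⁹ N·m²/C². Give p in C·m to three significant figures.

In the equatorial plane E = kp/r³, so p = Er³/(k).
p = (470)·(0.275)³ / (8.99×10⁹) = 1.087×10⁻⁹ C·m.

p ≈ 1.09×10⁻⁹ C·m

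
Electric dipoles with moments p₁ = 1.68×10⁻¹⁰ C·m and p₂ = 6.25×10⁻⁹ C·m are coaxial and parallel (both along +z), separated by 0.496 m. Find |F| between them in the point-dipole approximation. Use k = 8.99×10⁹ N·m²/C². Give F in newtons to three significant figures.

On-axis field of dipole 1 at distance r: E = 2kp₁/r³. Force on dipole 2 is F = p₂·dE/dr (gradient along axis).
dE/dr = −6kp₁/r⁴, so |F| = 6kp₁p₂/r⁴ (attractive for aligned moments).
F = 6(8.99×10⁹)(1.68×10⁻¹⁰)(6.25×10⁻⁹)/(0.496)⁴ = 9.358×10⁻⁷ N.

F ≈ 9.36×10⁻⁷ N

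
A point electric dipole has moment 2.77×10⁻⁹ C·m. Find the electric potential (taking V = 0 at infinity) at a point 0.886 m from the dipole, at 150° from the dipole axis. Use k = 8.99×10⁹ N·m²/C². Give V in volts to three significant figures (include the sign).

The dipole potential is V = kp cosθ / r².
V = (8.99×10⁹)(2.77×10⁻⁹)·cos150° / (0.886)² = -27.47 V.

V ≈ -27.5 V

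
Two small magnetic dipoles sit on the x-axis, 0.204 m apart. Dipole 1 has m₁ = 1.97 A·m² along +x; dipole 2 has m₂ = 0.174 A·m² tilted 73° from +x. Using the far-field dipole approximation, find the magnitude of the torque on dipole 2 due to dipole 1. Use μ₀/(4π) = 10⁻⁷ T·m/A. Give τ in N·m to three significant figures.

τ ≈ 7.72×10⁻⁶ N·m

Dipole B is on the axis of dipole A, so B₁ there is axial: B₁ = (μ₀/4π)·2m₁/r³ along +x.
B₁ = 2(10⁻⁷)(1.97)/(0.204)³ = 4.641×10⁻⁵ T.
τ = m₂ B₁ sinθ.
τ = (0.174)(4.641×10⁻⁵)·sin73° = 7.722×10⁻⁶ N·m.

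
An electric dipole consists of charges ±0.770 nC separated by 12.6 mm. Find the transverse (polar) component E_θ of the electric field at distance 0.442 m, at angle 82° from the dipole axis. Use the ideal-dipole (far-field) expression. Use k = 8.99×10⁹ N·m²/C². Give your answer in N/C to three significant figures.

Dipole moment p = qd = (7.70×10⁻¹⁰ C)(0.0126 m) = 9.702×10⁻¹² C·m.
For a dipole, E_θ = (kp sinθ)/r³.
kp/r³ = (8.99×10⁹)(9.702×10⁻¹²)/(0.442)³ = 1.010 N/C.
E_θ = 1.010·sin82° = 1.000 N/C.

E_θ ≈ 1.00 N/C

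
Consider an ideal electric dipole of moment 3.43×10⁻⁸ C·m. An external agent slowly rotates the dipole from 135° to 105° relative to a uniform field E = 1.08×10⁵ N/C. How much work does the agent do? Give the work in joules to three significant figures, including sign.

W_ext = ΔU = U(θ₂) − U(θ₁) = −pE cosθ₂ − (−pE cosθ₁) = pE(cosθ₁ − cosθ₂).
W = (3.43×10⁻⁸)(1.08×10⁵)·(cos135° − cos105°) = (0.003704)·(-0.4483) = -0.001661 J.

W ≈ -0.00166 J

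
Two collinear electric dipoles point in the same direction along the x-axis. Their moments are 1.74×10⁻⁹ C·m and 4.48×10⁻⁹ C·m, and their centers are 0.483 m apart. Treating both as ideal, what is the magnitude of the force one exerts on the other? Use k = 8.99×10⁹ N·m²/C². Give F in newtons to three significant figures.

On-axis field of dipole 1 at distance r: E = 2kp₁/r³. Force on dipole 2 is F = p₂·dE/dr (gradient along axis).
dE/dr = −6kp₁/r⁴, so |F| = 6kp₁p₂/r⁴ (attractive for aligned moments).
F = 6(8.99×10⁹)(1.74×10⁻⁹)(4.48×10⁻⁹)/(0.483)⁴ = 7.726×10⁻⁶ N.

F ≈ 7.73×10⁻⁶ N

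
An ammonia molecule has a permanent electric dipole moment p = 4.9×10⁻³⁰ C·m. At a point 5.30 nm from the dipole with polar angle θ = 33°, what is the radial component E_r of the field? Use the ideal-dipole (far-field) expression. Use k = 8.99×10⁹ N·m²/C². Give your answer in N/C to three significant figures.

E_r ≈ 4.96×10⁵ N/C

For a dipole, E_r = (2kp cosθ)/r³.
kp/r³ = (8.99×10⁹)(4.90×10⁻³⁰)/(5.30×10⁻⁹)³ = 2.959×10⁵ N/C.
E_r = 2·2.959×10⁵·cos33° = 4.963×10⁵ N/C.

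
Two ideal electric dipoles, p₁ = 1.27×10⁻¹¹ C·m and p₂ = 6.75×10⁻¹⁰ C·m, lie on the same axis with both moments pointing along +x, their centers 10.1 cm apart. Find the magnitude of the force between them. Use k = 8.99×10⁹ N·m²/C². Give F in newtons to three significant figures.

On-axis field of dipole 1 at distance r: E = 2kp₁/r³. Force on dipole 2 is F = p₂·dE/dr (gradient along axis).
dE/dr = −6kp₁/r⁴, so |F| = 6kp₁p₂/r⁴ (attractive for aligned moments).
F = 6(8.99×10⁹)(1.27×10⁻¹¹)(6.75×10⁻¹⁰)/(0.101)⁴ = 4.444×10⁻⁶ N.

F ≈ 4.44×10⁻⁶ N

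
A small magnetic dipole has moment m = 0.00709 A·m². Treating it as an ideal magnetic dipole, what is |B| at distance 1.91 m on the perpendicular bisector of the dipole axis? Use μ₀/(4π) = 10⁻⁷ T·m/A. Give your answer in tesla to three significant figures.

In the equatorial plane B = (μ₀/4π)·m/r³ (half the axial value).
B = (10⁻⁷)·(0.00709) / (1.91)³ = 1.018×10⁻¹⁰ T.

B ≈ 1.02×10⁻¹⁰ T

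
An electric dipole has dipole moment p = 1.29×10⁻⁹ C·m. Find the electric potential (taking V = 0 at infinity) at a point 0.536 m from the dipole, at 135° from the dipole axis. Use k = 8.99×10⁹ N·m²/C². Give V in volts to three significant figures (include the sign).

The dipole potential is V = kp cosθ / r².
V = (8.99×10⁹)(1.29×10⁻⁹)·cos135° / (0.536)² = -28.54 V.

V ≈ -28.5 V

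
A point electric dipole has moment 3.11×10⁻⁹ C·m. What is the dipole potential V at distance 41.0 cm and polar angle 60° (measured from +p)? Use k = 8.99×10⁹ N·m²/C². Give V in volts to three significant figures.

V ≈ 83.2 V

The dipole potential is V = kp cosθ / r².
V = (8.99×10⁹)(3.11×10⁻⁹)·cos60° / (0.410)² = 83.16 V.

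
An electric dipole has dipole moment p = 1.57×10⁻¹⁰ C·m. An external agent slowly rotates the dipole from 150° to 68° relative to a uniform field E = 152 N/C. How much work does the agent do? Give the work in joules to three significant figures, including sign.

W ≈ -2.96×10⁻⁸ J

W_ext = ΔU = U(θ₂) − U(θ₁) = −pE cosθ₂ − (−pE cosθ₁) = pE(cosθ₁ − cosθ₂).
W = (1.57×10⁻¹⁰)(152)·(cos150° − cos68°) = (2.386×10⁻⁸)·(-1.2406) = -2.961×10⁻⁸ J.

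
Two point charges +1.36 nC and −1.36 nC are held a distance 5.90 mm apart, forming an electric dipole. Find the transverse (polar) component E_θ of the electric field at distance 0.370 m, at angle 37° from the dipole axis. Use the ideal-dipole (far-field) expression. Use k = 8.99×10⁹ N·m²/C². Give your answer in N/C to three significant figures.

Dipole moment p = qd = (1.36×10⁻⁹ C)(0.00590 m) = 8.024×10⁻¹² C·m.
For a dipole, E_θ = (kp sinθ)/r³.
kp/r³ = (8.99×10⁹)(8.024×10⁻¹²)/(0.370)³ = 1.424 N/C.
E_θ = 1.424·sin37° = 0.8571 N/C.

E_θ ≈ 0.857 N/C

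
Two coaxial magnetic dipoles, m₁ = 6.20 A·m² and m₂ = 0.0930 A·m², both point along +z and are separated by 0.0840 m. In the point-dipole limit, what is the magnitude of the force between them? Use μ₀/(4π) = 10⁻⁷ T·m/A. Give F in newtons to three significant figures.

On-axis B of dipole 1: B = (μ₀/4π)·2m₁/r³. Force on dipole 2: F = m₂·dB/dr.
dB/dr = −(μ₀/4π)·6m₁/r⁴, so |F| = (μ₀/4π)·6m₁m₂/r⁴.
F = 6(10⁻⁷)(6.20)(0.0930)/(0.0840)⁴ = 0.006949 N.

F ≈ 0.00695 N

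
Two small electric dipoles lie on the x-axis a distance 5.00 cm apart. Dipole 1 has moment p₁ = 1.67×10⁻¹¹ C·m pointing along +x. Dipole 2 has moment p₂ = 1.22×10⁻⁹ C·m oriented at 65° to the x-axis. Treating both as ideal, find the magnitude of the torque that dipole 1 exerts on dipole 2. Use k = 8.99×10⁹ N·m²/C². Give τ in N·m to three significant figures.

τ ≈ 2.66×10⁻⁶ N·m

The second dipole sits on the axis of the first, so the field there is axial: E₁ = 2kp₁/r³ along +x.
E₁ = 2(8.99×10⁹)(1.67×10⁻¹¹)/(0.0500)³ = 2402 N/C.
Torque on the second dipole: τ = p₂ E₁ sinθ.
τ = (1.22×10⁻⁹)(2402)·sin65° = 2.656×10⁻⁶ N·m.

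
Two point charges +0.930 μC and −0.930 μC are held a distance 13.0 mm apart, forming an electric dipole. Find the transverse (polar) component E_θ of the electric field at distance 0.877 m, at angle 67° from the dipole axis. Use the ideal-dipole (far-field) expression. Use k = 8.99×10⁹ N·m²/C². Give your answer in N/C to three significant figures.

Dipole moment p = qd = (9.30×10⁻⁷ C)(0.0130 m) = 1.209×10⁻⁸ C·m.
For a dipole, E_θ = (kp sinθ)/r³.
kp/r³ = (8.99×10⁹)(1.209×10⁻⁸)/(0.877)³ = 161.1 N/C.
E_θ = 161.1·sin67° = 148.3 N/C.

E_θ ≈ 148 N/C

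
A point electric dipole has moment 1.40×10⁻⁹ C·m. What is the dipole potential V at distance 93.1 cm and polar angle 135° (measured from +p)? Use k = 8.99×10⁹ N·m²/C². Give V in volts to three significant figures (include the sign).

The dipole potential is V = kp cosθ / r².
V = (8.99×10⁹)(1.40×10⁻⁹)·cos135° / (0.931)² = -10.27 V.

V ≈ -10.3 V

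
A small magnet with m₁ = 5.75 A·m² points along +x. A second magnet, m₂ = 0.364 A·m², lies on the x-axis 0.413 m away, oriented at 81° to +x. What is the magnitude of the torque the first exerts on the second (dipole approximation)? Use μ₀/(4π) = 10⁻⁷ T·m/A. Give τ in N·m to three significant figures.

Dipole B is on the axis of dipole A, so B₁ there is axial: B₁ = (μ₀/4π)·2m₁/r³ along +x.
B₁ = 2(10⁻⁷)(5.75)/(0.413)³ = 1.632×10⁻⁵ T.
τ = m₂ B₁ sinθ.
τ = (0.364)(1.632×10⁻⁵)·sin81° = 5.869×10⁻⁶ N·m.

τ ≈ 5.87×10⁻⁶ N·m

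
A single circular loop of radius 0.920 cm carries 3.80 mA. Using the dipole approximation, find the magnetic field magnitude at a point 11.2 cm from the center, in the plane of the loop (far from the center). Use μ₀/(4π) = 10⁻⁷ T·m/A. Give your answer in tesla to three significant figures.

Magnetic moment m = IA = Iπa² = (0.00380)·π·(0.00920)² = 1.01×10⁻⁶ A·m².
In the equatorial plane B = (μ₀/4π)·m/r³ (half the axial value).
B = (10⁻⁷)·(1.01×10⁻⁶) / (0.112)³ = 7.189×10⁻¹¹ T.

B ≈ 7.19×10⁻¹¹ T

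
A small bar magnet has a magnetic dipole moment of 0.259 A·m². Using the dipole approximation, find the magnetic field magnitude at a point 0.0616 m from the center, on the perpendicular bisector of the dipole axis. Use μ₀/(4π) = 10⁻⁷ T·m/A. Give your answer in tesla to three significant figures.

In the equatorial plane B = (μ₀/4π)·m/r³ (half the axial value).
B = (10⁻⁷)·(0.259) / (0.0616)³ = 1.108×10⁻⁴ T.

B ≈ 1.11×10⁻⁴ T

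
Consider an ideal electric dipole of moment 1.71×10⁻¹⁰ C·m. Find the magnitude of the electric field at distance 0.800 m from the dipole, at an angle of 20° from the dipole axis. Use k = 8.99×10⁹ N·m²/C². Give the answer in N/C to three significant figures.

E ≈ 5.74 N/C

At angle θ the dipole field magnitude is E = (kp/r³)·√(1 + 3cos²θ).
kp/r³ = (8.99×10⁹)(1.71×10⁻¹⁰) / (0.800)³ = 3.003 N/C.
√(1 + 3cos²20°) = √(1 + 3·0.8830) = √3.6491 ≈ 1.9103.
E ≈ 3.003 × 1.910 = 5.736 N/C.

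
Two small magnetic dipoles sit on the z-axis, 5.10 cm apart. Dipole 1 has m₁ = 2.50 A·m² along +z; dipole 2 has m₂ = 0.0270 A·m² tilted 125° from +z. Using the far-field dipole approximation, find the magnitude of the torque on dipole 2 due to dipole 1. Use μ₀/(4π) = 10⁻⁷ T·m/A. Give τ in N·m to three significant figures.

Dipole B is on the axis of dipole A, so B₁ there is axial: B₁ = (μ₀/4π)·2m₁/r³ along +z.
B₁ = 2(10⁻⁷)(2.50)/(0.0510)³ = 0.003769 T.
τ = m₂ B₁ sinθ.
τ = (0.0270)(0.003769)·sin125° = 8.337×10⁻⁵ N·m.

τ ≈ 8.34×10⁻⁵ N·m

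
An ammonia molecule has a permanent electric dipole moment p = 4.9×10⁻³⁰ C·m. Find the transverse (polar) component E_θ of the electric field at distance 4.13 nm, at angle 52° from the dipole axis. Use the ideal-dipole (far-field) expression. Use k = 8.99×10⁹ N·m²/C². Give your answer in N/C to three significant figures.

E_θ ≈ 4.93×10⁵ N/C

For a dipole, E_θ = (kp sinθ)/r³.
kp/r³ = (8.99×10⁹)(4.90×10⁻³⁰)/(4.13×10⁻⁹)³ = 6.253×10⁵ N/C.
E_θ = 6.253×10⁵·sin52° = 4.928×10⁵ N/C.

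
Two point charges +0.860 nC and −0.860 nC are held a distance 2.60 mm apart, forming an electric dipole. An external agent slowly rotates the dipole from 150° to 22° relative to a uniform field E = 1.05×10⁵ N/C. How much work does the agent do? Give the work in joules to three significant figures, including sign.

Dipole moment p = qd = (8.60×10⁻¹⁰ C)(0.00260 m) = 2.236×10⁻¹² C·m.
W_ext = ΔU = U(θ₂) − U(θ₁) = −pE cosθ₂ − (−pE cosθ₁) = pE(cosθ₁ − cosθ₂).
W = (2.236×10⁻¹²)(1.05×10⁵)·(cos150° − cos22°) = (2.348×10⁻⁷)·(-1.7932) = -4.210×10⁻⁷ J.

W ≈ -4.21×10⁻⁷ J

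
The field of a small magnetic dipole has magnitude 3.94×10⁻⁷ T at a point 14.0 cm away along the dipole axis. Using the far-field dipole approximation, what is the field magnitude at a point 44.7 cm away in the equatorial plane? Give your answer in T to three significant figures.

B ≈ 6.05×10⁻⁹ T

Dipole fields scale as 1/r³ in the far field.
The axial field is twice the equatorial field at the same r, so the geometry factor is 1/2.
B₂ = B₁ · (1/2) · (r₁/r₂)³ = 3.94×10⁻⁷ · 0.5 · (14.0/44.7)³.
(r₁/r₂)³ = (0.3132)³ = 0.03072.
B₂ ≈ 6.052×10⁻⁹ T.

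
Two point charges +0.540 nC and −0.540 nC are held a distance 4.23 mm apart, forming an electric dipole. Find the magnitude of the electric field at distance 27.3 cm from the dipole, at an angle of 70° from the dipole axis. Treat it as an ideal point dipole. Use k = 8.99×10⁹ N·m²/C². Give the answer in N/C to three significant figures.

Dipole moment p = qd = (5.40×10⁻¹⁰ C)(0.00423 m) = 2.284×10⁻¹² C·m.
At angle θ the dipole field magnitude is E = (kp/r³)·√(1 + 3cos²θ).
kp/r³ = (8.99×10⁹)(2.284×10⁻¹²) / (0.273)³ = 1.009 N/C.
√(1 + 3cos²70°) = √(1 + 3·0.1170) = √1.3509 ≈ 1.1623.
E ≈ 1.009 × 1.162 = 1.173 N/C.

E ≈ 1.17 N/C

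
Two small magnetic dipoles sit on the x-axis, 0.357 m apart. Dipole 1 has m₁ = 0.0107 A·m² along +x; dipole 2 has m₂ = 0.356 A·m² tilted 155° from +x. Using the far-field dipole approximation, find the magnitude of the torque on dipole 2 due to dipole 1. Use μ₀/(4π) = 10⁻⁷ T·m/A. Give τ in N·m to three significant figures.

Dipole B is on the axis of dipole A, so B₁ there is axial: B₁ = (μ₀/4π)·2m₁/r³ along +x.
B₁ = 2(10⁻⁷)(0.0107)/(0.357)³ = 4.703×10⁻⁸ T.
τ = m₂ B₁ sinθ.
τ = (0.356)(4.703×10⁻⁸)·sin155° = 7.076×10⁻⁹ N·m.

τ ≈ 7.08×10⁻⁹ N·m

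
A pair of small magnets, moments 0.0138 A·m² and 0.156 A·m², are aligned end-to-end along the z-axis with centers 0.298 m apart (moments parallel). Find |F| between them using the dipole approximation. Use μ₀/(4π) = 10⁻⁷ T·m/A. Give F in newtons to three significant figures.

On-axis B of dipole 1: B = (μ₀/4π)·2m₁/r³. Force on dipole 2: F = m₂·dB/dr.
dB/dr = −(μ₀/4π)·6m₁/r⁴, so |F| = (μ₀/4π)·6m₁m₂/r⁴.
F = 6(10⁻⁷)(0.0138)(0.156)/(0.298)⁴ = 1.638×10⁻⁷ N.

F ≈ 1.64×10⁻⁷ N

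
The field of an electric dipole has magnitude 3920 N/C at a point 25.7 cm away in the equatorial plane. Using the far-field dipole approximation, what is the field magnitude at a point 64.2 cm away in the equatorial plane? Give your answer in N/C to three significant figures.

E ≈ 251 N/C

Dipole fields scale as 1/r³ in the far field; the geometry is the same at both points.
E₂ = E₁ · (r₁/r₂)³ = 3920 · (25.7/64.2)³.
(r₁/r₂)³ = (0.4003)³ = 0.06415.
E₂ ≈ 251.5 N/C.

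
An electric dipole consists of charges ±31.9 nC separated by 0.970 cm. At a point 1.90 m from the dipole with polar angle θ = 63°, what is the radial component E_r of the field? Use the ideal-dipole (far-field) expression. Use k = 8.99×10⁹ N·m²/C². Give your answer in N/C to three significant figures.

Dipole moment p = qd = (3.19×10⁻⁸ C)(0.00970 m) = 3.094×10⁻¹⁰ C·m.
For a dipole, E_r = (2kp cosθ)/r³.
kp/r³ = (8.99×10⁹)(3.094×10⁻¹⁰)/(1.90)³ = 0.4055 N/C.
E_r = 2·0.4055·cos63° = 0.3682 N/C.

E_r ≈ 0.368 N/C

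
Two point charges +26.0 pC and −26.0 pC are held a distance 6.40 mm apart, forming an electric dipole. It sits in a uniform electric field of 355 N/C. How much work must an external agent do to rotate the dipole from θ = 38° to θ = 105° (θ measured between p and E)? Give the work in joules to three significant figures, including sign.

W ≈ 6.18×10⁻¹¹ J

Dipole moment p = qd = (2.60×10⁻¹¹ C)(0.00640 m) = 1.664×10⁻¹³ C·m.
W_ext = ΔU = U(θ₂) − U(θ₁) = −pE cosθ₂ − (−pE cosθ₁) = pE(cosθ₁ − cosθ₂).
W = (1.664×10⁻¹³)(355)·(cos38° − cos105°) = (5.907×10⁻¹¹)·(+1.0468) = 6.184×10⁻¹¹ J.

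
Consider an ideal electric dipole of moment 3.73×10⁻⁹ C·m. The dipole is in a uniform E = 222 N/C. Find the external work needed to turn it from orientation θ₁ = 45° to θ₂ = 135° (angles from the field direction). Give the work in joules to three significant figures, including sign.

W ≈ 1.17×10⁻⁶ J

W_ext = ΔU = U(θ₂) − U(θ₁) = −pE cosθ₂ − (−pE cosθ₁) = pE(cosθ₁ − cosθ₂).
W = (3.73×10⁻⁹)(222)·(cos45° − cos135°) = (8.281×10⁻⁷)·(+1.4142) = 1.171×10⁻⁶ J.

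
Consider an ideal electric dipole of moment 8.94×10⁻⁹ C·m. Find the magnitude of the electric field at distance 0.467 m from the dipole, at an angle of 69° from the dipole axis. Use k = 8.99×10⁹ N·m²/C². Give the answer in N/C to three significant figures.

E ≈ 929 N/C

At angle θ the dipole field magnitude is E = (kp/r³)·√(1 + 3cos²θ).
kp/r³ = (8.99×10⁹)(8.94×10⁻⁹) / (0.467)³ = 789.1 N/C.
√(1 + 3cos²69°) = √(1 + 3·0.1284) = √1.3853 ≈ 1.1770.
E ≈ 789.1 × 1.177 = 928.8 N/C.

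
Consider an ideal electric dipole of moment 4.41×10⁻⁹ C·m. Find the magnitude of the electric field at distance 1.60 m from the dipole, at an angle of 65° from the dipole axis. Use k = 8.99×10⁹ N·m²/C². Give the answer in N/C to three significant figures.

E ≈ 12.0 N/C

At angle θ the dipole field magnitude is E = (kp/r³)·√(1 + 3cos²θ).
kp/r³ = (8.99×10⁹)(4.41×10⁻⁹) / (1.60)³ = 9.679 N/C.
√(1 + 3cos²65°) = √(1 + 3·0.1786) = √1.5358 ≈ 1.2393.
E ≈ 9.679 × 1.239 = 12.00 N/C.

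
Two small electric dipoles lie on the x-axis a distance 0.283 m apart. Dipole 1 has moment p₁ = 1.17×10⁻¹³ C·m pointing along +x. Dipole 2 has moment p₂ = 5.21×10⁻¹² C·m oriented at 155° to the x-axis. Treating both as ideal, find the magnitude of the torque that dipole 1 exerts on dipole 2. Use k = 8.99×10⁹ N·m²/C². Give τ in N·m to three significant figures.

τ ≈ 2.04×10⁻¹³ N·m

The second dipole sits on the axis of the first, so the field there is axial: E₁ = 2kp₁/r³ along +x.
E₁ = 2(8.99×10⁹)(1.17×10⁻¹³)/(0.283)³ = 0.09281 N/C.
Torque on the second dipole: τ = p₂ E₁ sinθ.
τ = (5.21×10⁻¹²)(0.09281)·sin155° = 2.044×10⁻¹³ N·m.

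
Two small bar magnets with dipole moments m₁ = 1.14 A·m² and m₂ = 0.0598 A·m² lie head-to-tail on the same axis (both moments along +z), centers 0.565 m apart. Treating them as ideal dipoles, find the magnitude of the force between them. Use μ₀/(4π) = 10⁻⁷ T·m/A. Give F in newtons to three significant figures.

On-axis B of dipole 1: B = (μ₀/4π)·2m₁/r³. Force on dipole 2: F = m₂·dB/dr.
dB/dr = −(μ₀/4π)·6m₁/r⁴, so |F| = (μ₀/4π)·6m₁m₂/r⁴.
F = 6(10⁻⁷)(1.14)(0.0598)/(0.565)⁴ = 4.014×10⁻⁷ N.

F ≈ 4.01×10⁻⁷ N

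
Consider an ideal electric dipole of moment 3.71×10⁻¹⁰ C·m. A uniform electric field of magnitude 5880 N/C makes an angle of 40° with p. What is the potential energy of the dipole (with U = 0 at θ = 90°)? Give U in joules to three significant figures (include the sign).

U = −p·E = −pE cosθ.
U = −(3.71×10⁻¹⁰)(5880)·cos40° = -1.671×10⁻⁶ J.

U ≈ -1.67×10⁻⁶ J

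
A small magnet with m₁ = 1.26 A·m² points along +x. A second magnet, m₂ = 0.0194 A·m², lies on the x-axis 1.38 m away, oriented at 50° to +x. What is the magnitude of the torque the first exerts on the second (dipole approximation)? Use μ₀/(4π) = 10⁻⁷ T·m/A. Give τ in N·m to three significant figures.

Dipole B is on the axis of dipole A, so B₁ there is axial: B₁ = (μ₀/4π)·2m₁/r³ along +x.
B₁ = 2(10⁻⁷)(1.26)/(1.38)³ = 9.589×10⁻⁸ T.
τ = m₂ B₁ sinθ.
τ = (0.0194)(9.589×10⁻⁸)·sin50° = 1.425×10⁻⁹ N·m.

τ ≈ 1.43×10⁻⁹ N·m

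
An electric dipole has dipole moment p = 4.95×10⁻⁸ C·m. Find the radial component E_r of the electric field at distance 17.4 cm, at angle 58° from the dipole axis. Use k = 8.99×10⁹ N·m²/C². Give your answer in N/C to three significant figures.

For a dipole, E_r = (2kp cosθ)/r³.
kp/r³ = (8.99×10⁹)(4.95×10⁻⁸)/(0.174)³ = 8.447×10⁴ N/C.
E_r = 2·8.447×10⁴·cos58° = 8.953×10⁴ N/C.

E_r ≈ 8.95×10⁴ N/C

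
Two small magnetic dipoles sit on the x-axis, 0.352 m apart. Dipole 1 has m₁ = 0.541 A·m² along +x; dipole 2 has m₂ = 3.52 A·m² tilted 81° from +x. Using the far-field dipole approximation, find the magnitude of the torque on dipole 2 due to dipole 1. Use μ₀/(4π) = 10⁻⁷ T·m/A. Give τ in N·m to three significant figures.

Dipole B is on the axis of dipole A, so B₁ there is axial: B₁ = (μ₀/4π)·2m₁/r³ along +x.
B₁ = 2(10⁻⁷)(0.541)/(0.352)³ = 2.481×10⁻⁶ T.
τ = m₂ B₁ sinθ.
τ = (3.52)(2.481×10⁻⁶)·sin81° = 8.625×10⁻⁶ N·m.

τ ≈ 8.63×10⁻⁶ N·m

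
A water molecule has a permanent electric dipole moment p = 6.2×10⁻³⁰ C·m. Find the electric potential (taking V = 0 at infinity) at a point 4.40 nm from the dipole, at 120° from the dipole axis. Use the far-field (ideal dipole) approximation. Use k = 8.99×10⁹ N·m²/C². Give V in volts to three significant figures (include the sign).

The dipole potential is V = kp cosθ / r².
V = (8.99×10⁹)(6.20×10⁻³⁰)·cos120° / (4.40×10⁻⁹)² = -0.001440 V.

V ≈ -0.00144 V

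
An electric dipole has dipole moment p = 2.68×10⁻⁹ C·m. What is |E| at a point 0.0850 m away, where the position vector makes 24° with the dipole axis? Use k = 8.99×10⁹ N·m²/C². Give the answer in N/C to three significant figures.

E ≈ 7.34×10⁴ N/C

At angle θ the dipole field magnitude is E = (kp/r³)·√(1 + 3cos²θ).
kp/r³ = (8.99×10⁹)(2.68×10⁻⁹) / (0.0850)³ = 3.923×10⁴ N/C.
√(1 + 3cos²24°) = √(1 + 3·0.8346) = √3.5037 ≈ 1.8718.
E ≈ 3.923×10⁴ × 1.872 = 7.343×10⁴ N/C.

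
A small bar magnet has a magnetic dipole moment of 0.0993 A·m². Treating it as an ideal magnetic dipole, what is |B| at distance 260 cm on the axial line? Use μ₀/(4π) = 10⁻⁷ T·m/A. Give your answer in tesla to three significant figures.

On axis B = (μ₀/4π)·2m/r³.
B = 2·(10⁻⁷)·(0.0993) / (2.60)³ = 1.130×10⁻⁹ T.

B ≈ 1.13×10⁻⁹ T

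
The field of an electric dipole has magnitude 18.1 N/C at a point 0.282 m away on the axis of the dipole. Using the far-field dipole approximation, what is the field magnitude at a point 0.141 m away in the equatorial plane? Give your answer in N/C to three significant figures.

Dipole fields scale as 1/r³ in the far field.
The axial field is twice the equatorial field at the same r, so the geometry factor is 1/2.
E₂ = E₁ · (1/2) · (r₁/r₂)³ = 18.1 · 0.5 · (0.282/0.141)³.
(r₁/r₂)³ = (2)³ = 8.
E₂ ≈ 72.40 N/C.

E ≈ 72.4 N/C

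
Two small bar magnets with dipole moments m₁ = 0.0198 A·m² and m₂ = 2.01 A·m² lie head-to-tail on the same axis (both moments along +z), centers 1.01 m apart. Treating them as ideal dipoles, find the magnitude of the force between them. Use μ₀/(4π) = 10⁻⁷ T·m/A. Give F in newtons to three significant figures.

On-axis B of dipole 1: B = (μ₀/4π)·2m₁/r³. Force on dipole 2: F = m₂·dB/dr.
dB/dr = −(μ₀/4π)·6m₁/r⁴, so |F| = (μ₀/4π)·6m₁m₂/r⁴.
F = 6(10⁻⁷)(0.0198)(2.01)/(1.01)⁴ = 2.295×10⁻⁸ N.

F ≈ 2.29×10⁻⁸ N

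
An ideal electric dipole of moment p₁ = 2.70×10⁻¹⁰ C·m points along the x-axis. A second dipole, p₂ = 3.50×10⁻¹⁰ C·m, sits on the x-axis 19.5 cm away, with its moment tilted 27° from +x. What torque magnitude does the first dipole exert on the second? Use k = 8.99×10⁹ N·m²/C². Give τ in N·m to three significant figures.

The second dipole sits on the axis of the first, so the field there is axial: E₁ = 2kp₁/r³ along +x.
E₁ = 2(8.99×10⁹)(2.70×10⁻¹⁰)/(0.195)³ = 654.7 N/C.
Torque on the second dipole: τ = p₂ E₁ sinθ.
τ = (3.50×10⁻¹⁰)(654.7)·sin27° = 1.040×10⁻⁷ N·m.

τ ≈ 1.04×10⁻⁷ N·m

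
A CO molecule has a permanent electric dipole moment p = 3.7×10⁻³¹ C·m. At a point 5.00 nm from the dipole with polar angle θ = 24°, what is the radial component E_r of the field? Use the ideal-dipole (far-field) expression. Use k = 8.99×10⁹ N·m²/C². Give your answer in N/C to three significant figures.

E_r ≈ 4.86×10⁴ N/C

For a dipole, E_r = (2kp cosθ)/r³.
kp/r³ = (8.99×10⁹)(3.70×10⁻³¹)/(5.00×10⁻⁹)³ = 2.661×10⁴ N/C.
E_r = 2·2.661×10⁴·cos24° = 4.862×10⁴ N/C.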